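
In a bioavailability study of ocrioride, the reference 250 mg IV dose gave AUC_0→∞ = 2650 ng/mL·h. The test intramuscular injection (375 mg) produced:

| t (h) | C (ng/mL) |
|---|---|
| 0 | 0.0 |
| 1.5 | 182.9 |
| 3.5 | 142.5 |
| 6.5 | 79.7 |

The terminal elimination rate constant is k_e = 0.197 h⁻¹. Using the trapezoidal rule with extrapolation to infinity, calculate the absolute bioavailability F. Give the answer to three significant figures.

F = 0.302

Trapezoidal AUC_0→6.5 (intramuscular injection):
  [0→1.5]: (0.0+182.9)/2 × 1.5 = 137.175
  [1.5→3.5]: (182.9+142.5)/2 × 2 = 325.4
  [3.5→6.5]: (142.5+79.7)/2 × 3 = 333.3
  Sum = 795.875 ng/mL·h
Tail: C_last/k_e = 79.7/0.197 = 404.569
AUC_0→∞ (intramuscular injection) = 795.875 + 404.569 = 1200.444 ng/mL·h
F = (AUC_ev/D_ev)/(AUC_iv/D_iv) = (1200.444/375)/(2650/250) = 3.201184/10.6 = 0.3020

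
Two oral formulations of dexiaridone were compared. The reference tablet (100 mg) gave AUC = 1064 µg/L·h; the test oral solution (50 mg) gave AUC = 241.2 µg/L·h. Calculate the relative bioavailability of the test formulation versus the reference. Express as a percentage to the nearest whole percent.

F_rel = (AUC_test/D_test) / (AUC_ref/D_ref)
      = (241.2/50) / (1064/100)
      = 4.824 / 10.64 = 0.4534 = 45.34%

F_rel = 45%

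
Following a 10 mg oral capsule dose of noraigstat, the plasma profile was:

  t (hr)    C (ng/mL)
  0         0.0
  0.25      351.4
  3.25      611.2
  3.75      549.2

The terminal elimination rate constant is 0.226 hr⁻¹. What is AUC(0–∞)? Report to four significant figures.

Trapezoidal AUC_0→3.75:
  [0→0.25]: (0.0+351.4)/2 × 0.25 = 43.925
  [0.25→3.25]: (351.4+611.2)/2 × 3 = 1443.9
  [3.25→3.75]: (611.2+549.2)/2 × 0.5 = 290.1
  Sum = 1777.925 ng/mL·hr
Extrapolated tail: C_last / k_e = 549.2 / 0.226 = 2430.088
AUC_0→∞ = 1777.925 + 2430.088 = 4208.013 ng/mL·hr

AUC = 4208 ng/mL·hr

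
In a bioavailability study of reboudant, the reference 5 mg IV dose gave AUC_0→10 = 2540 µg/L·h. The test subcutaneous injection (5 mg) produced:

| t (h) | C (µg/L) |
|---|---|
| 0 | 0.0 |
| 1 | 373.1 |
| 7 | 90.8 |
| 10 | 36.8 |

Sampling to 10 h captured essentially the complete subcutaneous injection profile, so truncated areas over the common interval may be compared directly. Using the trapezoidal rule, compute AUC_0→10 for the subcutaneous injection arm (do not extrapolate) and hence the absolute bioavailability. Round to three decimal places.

Trapezoidal AUC_0→10 (subcutaneous injection):
  [0→1]: (0.0+373.1)/2 × 1 = 186.55
  [1→7]: (373.1+90.8)/2 × 6 = 1391.7
  [7→10]: (90.8+36.8)/2 × 3 = 191.4
  Sum = 1769.65 µg/L·h
F = (AUC_ev/D_ev)/(AUC_iv/D_iv) = (1769.65/5)/(2540/5) = 353.93/508 = 0.6967

F = 0.697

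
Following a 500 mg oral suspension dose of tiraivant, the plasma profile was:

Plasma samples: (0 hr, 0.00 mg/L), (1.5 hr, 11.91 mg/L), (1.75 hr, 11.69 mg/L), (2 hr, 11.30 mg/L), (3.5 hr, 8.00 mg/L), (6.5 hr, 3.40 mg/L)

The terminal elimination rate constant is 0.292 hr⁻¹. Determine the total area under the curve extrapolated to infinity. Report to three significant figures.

Trapezoidal AUC_0→6.5:
  [0→1.5]: (0.00+11.91)/2 × 1.5 = 8.9325
  [1.5→1.75]: (11.91+11.69)/2 × 0.25 = 2.95
  [1.75→2]: (11.69+11.30)/2 × 0.25 = 2.87375
  [2→3.5]: (11.30+8.00)/2 × 1.5 = 14.475
  [3.5→6.5]: (8.00+3.40)/2 × 3 = 17.1
  Sum = 46.33125 mg/L·hr
Extrapolated tail: C_last / k_e = 3.40 / 0.292 = 11.644
AUC_0→∞ = 46.33125 + 11.644 = 57.97525 mg/L·hr

AUC = 58.0 mg/L·hr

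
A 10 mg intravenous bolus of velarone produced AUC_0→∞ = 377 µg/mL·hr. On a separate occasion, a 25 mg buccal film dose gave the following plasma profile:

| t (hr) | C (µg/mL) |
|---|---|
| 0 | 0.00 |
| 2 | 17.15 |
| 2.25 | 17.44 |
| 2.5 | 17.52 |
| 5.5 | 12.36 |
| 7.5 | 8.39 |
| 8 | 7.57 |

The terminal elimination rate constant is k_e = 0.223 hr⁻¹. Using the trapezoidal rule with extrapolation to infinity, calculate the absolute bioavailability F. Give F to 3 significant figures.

F = 0.137

Trapezoidal AUC_0→8 (buccal film):
  [0→2]: (0.00+17.15)/2 × 2 = 17.15
  [2→2.25]: (17.15+17.44)/2 × 0.25 = 4.32375
  [2.25→2.5]: (17.44+17.52)/2 × 0.25 = 4.37
  [2.5→5.5]: (17.52+12.36)/2 × 3 = 44.82
  [5.5→7.5]: (12.36+8.39)/2 × 2 = 20.75
  [7.5→8]: (8.39+7.57)/2 × 0.5 = 3.99
  Sum = 95.40375 µg/mL·hr
Tail: C_last/k_e = 7.57/0.223 = 33.946
AUC_0→∞ (buccal film) = 95.40375 + 33.946 = 129.34975 µg/mL·hr
F = (AUC_ev/D_ev)/(AUC_iv/D_iv) = (129.34975/25)/(377/10) = 5.17399/37.7 = 0.1372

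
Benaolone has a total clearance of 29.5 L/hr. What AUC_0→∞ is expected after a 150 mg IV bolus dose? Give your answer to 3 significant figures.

AUC_0→∞ = Dose_iv / CL
        = 150 / 29.5 = 5.08475 mg/L·hr

AUC = 5.08 mg/L·hr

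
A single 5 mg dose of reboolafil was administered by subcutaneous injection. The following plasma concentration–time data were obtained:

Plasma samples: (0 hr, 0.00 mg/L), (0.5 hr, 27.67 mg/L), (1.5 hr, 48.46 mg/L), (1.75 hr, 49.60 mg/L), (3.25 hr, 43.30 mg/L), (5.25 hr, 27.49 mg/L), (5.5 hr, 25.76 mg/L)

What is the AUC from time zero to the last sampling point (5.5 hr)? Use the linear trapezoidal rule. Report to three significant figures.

AUC = 204 mg/L·hr

Trapezoidal AUC_0→5.5:
  [0→0.5]: (0.00+27.67)/2 × 0.5 = 6.9175
  [0.5→1.5]: (27.67+48.46)/2 × 1 = 38.065
  [1.5→1.75]: (48.46+49.60)/2 × 0.25 = 12.2575
  [1.75→3.25]: (49.60+43.30)/2 × 1.5 = 69.675
  [3.25→5.25]: (43.30+27.49)/2 × 2 = 70.79
  [5.25→5.5]: (27.49+25.76)/2 × 0.25 = 6.65625
  Sum = 204.36125 mg/L·hr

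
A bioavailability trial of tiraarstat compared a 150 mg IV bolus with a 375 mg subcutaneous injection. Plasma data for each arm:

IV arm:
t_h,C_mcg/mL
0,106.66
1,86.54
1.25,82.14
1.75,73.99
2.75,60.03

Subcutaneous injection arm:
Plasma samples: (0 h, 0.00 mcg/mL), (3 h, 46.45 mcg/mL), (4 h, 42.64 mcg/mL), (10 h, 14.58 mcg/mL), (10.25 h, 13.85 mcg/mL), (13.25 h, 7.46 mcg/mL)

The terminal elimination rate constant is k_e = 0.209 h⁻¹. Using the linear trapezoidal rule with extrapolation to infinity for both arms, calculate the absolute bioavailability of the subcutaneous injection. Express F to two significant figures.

Trapezoidal AUC_0→2.75 (IV):
  [0→1]: (106.66+86.54)/2 × 1 = 96.6
  [1→1.25]: (86.54+82.14)/2 × 0.25 = 21.085
  [1.25→1.75]: (82.14+73.99)/2 × 0.5 = 39.0325
  [1.75→2.75]: (73.99+60.03)/2 × 1 = 67.01
  Sum = 223.7275 mcg/mL·h
IV tail: 60.03/0.209 = 287.225; AUC_iv,0→∞ = 223.7275 + 287.225 = 510.9525 mcg/mL·h
Trapezoidal AUC_0→13.25 (subcutaneous injection):
  [0→3]: (0.00+46.45)/2 × 3 = 69.675
  [3→4]: (46.45+42.64)/2 × 1 = 44.545
  [4→10]: (42.64+14.58)/2 × 6 = 171.66
  [10→10.25]: (14.58+13.85)/2 × 0.25 = 3.55375
  [10.25→13.25]: (13.85+7.46)/2 × 3 = 31.965
  Sum = 321.39875 mcg/mL·h
subcutaneous injection tail: 7.46/0.209 = 35.694; AUC_ev,0→∞ = 321.39875 + 35.694 = 357.09275 mcg/mL·h
F = (AUC_ev/D_ev)/(AUC_iv/D_iv) = (357.09275/375)/(510.9525/150) = 0.952247/3.40635 = 0.2796

F = 0.28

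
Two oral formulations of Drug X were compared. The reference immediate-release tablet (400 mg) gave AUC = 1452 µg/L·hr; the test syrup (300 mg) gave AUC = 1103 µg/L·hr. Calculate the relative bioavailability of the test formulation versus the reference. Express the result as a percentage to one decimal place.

F_rel = 101.3%

F_rel = (AUC_test/D_test) / (AUC_ref/D_ref)
      = (1103/300) / (1452/400)
      = 3.67667 / 3.63 = 1.0129 = 101.29%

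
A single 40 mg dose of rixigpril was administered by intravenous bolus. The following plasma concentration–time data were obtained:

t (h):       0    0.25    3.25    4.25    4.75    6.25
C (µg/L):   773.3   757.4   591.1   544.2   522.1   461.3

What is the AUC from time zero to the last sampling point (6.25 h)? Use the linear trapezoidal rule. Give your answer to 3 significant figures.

AUC = 3790 µg/L·h

Trapezoidal AUC_0→6.25:
  [0→0.25]: (773.3+757.4)/2 × 0.25 = 191.3375
  [0.25→3.25]: (757.4+591.1)/2 × 3 = 2022.75
  [3.25→4.25]: (591.1+544.2)/2 × 1 = 567.65
  [4.25→4.75]: (544.2+522.1)/2 × 0.5 = 266.575
  [4.75→6.25]: (522.1+461.3)/2 × 1.5 = 737.55
  Sum = 3785.8625 µg/L·h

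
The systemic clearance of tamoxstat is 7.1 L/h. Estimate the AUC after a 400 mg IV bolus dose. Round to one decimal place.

AUC_0→∞ = Dose_iv / CL
        = 400 / 7.1 = 56.338 mg/L·h

AUC = 56.3 mg/L·h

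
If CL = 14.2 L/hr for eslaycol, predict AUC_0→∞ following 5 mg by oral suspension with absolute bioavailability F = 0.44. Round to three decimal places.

AUC = 0.155 mg/L·hr

AUC_0→∞ = F × Dose / CL
        = 0.44 × 5 / 14.2 = 0.15493 mg/L·hr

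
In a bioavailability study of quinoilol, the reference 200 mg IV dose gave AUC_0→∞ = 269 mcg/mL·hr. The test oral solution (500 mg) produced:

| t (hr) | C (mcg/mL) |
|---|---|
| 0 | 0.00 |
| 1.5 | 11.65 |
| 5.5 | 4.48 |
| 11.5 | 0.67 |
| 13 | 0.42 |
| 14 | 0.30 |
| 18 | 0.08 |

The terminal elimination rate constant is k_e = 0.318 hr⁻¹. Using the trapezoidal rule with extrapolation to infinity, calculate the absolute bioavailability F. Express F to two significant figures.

Trapezoidal AUC_0→18 (oral solution):
  [0→1.5]: (0.00+11.65)/2 × 1.5 = 8.7375
  [1.5→5.5]: (11.65+4.48)/2 × 4 = 32.26
  [5.5→11.5]: (4.48+0.67)/2 × 6 = 15.45
  [11.5→13]: (0.67+0.42)/2 × 1.5 = 0.8175
  [13→14]: (0.42+0.30)/2 × 1 = 0.36
  [14→18]: (0.30+0.08)/2 × 4 = 0.76
  Sum = 58.385 mcg/mL·hr
Tail: C_last/k_e = 0.08/0.318 = 0.252
AUC_0→∞ (oral solution) = 58.385 + 0.252 = 58.637 mcg/mL·hr
F = (AUC_ev/D_ev)/(AUC_iv/D_iv) = (58.637/500)/(269/200) = 0.117274/1.345 = 0.0872

F = 0.087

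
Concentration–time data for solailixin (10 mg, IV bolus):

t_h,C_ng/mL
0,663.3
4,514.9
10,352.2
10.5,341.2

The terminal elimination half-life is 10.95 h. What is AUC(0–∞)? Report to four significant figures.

AUC = 10520 ng/mL·h

Trapezoidal AUC_0→10.5:
  [0→4]: (663.3+514.9)/2 × 4 = 2356.4
  [4→10]: (514.9+352.2)/2 × 6 = 2601.3
  [10→10.5]: (352.2+341.2)/2 × 0.5 = 173.35
  Sum = 5131.05 ng/mL·h
k_e = ln2 / t½ = 0.693147 / 10.95 = 0.0633 h^-1
Extrapolated tail: C_last / k_e = 341.2 / 0.0633 = 5390.205
AUC_0→∞ = 5131.05 + 5390.205 = 10521.255 ng/mL·h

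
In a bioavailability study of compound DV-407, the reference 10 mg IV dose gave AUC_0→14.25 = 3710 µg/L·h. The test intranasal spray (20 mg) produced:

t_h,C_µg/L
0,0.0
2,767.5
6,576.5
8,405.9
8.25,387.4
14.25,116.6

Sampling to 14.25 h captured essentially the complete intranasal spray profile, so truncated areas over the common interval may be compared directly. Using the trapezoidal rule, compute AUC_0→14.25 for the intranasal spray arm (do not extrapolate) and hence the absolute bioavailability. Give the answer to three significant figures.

Trapezoidal AUC_0→14.25 (intranasal spray):
  [0→2]: (0.0+767.5)/2 × 2 = 767.5
  [2→6]: (767.5+576.5)/2 × 4 = 2688.0
  [6→8]: (576.5+405.9)/2 × 2 = 982.4
  [8→8.25]: (405.9+387.4)/2 × 0.25 = 99.1625
  [8.25→14.25]: (387.4+116.6)/2 × 6 = 1512.0
  Sum = 6049.0625 µg/L·h
F = (AUC_ev/D_ev)/(AUC_iv/D_iv) = (6049.0625/20)/(3710/10) = 302.453/371 = 0.8152

F = 0.815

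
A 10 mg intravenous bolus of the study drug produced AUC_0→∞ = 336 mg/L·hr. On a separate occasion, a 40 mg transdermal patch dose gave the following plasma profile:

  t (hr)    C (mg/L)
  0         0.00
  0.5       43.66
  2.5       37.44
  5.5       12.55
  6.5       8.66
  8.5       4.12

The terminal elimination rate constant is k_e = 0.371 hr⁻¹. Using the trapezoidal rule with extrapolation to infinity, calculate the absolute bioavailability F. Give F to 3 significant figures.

Trapezoidal AUC_0→8.5 (transdermal patch):
  [0→0.5]: (0.00+43.66)/2 × 0.5 = 10.915
  [0.5→2.5]: (43.66+37.44)/2 × 2 = 81.1
  [2.5→5.5]: (37.44+12.55)/2 × 3 = 74.985
  [5.5→6.5]: (12.55+8.66)/2 × 1 = 10.605
  [6.5→8.5]: (8.66+4.12)/2 × 2 = 12.78
  Sum = 190.385 mg/L·hr
Tail: C_last/k_e = 4.12/0.371 = 11.105
AUC_0→∞ (transdermal patch) = 190.385 + 11.105 = 201.49 mg/L·hr
F = (AUC_ev/D_ev)/(AUC_iv/D_iv) = (201.49/40)/(336/10) = 5.03725/33.6 = 0.1499

F = 0.150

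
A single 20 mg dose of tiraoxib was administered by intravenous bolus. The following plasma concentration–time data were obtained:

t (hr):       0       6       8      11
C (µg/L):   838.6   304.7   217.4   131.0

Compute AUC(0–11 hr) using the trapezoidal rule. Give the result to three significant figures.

AUC = 4470 µg/L·hr

Trapezoidal AUC_0→11:
  [0→6]: (838.6+304.7)/2 × 6 = 3429.9
  [6→8]: (304.7+217.4)/2 × 2 = 522.1
  [8→11]: (217.4+131.0)/2 × 3 = 522.6
  Sum = 4474.6 µg/L·hr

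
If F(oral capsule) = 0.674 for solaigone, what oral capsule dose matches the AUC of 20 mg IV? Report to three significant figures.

For equal systemic exposure: F × D_ev = D_iv
D_ev = D_iv / F = 20 / 0.674 = 29.6736 mg

D_oral = 29.7 mg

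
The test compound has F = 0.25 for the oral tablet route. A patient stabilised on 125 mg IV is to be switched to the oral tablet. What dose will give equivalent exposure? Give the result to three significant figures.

D_oral = 500 mg

For equal systemic exposure: F × D_ev = D_iv
D_ev = D_iv / F = 125 / 0.25 = 500 mg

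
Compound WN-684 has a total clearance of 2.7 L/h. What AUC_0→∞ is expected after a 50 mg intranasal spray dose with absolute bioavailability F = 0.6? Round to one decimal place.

AUC_0→∞ = F × Dose / CL
        = 0.6 × 50 / 2.7 = 11.1111 mg/L·h

AUC = 11.1 mg/L·h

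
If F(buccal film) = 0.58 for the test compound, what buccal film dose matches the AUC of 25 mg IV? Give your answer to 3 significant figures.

D_buccal = 43.1 mg

For equal systemic exposure: F × D_ev = D_iv
D_ev = D_iv / F = 25 / 0.58 = 43.1034 mg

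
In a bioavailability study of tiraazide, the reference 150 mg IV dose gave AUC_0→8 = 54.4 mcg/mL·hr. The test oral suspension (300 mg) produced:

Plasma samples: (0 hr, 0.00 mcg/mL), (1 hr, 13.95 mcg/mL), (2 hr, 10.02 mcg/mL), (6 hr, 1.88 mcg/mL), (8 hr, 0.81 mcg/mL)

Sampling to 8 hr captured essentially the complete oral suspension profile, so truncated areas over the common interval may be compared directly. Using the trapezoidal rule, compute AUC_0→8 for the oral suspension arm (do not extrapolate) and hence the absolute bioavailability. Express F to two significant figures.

F = 0.42

Trapezoidal AUC_0→8 (oral suspension):
  [0→1]: (0.00+13.95)/2 × 1 = 6.975
  [1→2]: (13.95+10.02)/2 × 1 = 11.985
  [2→6]: (10.02+1.88)/2 × 4 = 23.8
  [6→8]: (1.88+0.81)/2 × 2 = 2.69
  Sum = 45.45 mcg/mL·hr
F = (AUC_ev/D_ev)/(AUC_iv/D_iv) = (45.45/300)/(54.4/150) = 0.1515/0.362667 = 0.4177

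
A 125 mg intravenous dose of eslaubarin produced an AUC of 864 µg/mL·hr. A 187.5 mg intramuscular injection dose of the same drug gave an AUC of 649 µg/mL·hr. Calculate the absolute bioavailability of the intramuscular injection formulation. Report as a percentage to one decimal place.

F = 50.1%

F = (AUC_ev / D_ev) / (AUC_iv / D_iv)
  = (649/187.5) / (864/125)
  = 3.46133 / 6.912 = 0.5008
  = 50.08%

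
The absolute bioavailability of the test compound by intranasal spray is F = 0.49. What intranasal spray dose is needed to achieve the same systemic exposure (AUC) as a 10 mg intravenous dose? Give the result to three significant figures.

For equal systemic exposure: F × D_ev = D_iv
D_ev = D_iv / F = 10 / 0.49 = 20.4082 mg

D_intranasal = 20.4 mg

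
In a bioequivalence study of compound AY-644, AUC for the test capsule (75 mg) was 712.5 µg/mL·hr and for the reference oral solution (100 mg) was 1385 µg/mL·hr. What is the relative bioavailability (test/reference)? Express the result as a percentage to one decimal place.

F_rel = 68.6%

F_rel = (AUC_test/D_test) / (AUC_ref/D_ref)
      = (712.5/75) / (1385/100)
      = 9.5 / 13.85 = 0.6859 = 68.59%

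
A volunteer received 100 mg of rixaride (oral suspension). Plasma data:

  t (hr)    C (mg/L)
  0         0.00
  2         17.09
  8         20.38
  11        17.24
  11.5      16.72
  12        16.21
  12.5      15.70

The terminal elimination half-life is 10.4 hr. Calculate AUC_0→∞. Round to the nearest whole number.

Trapezoidal AUC_0→12.5:
  [0→2]: (0.00+17.09)/2 × 2 = 17.09
  [2→8]: (17.09+20.38)/2 × 6 = 112.41
  [8→11]: (20.38+17.24)/2 × 3 = 56.43
  [11→11.5]: (17.24+16.72)/2 × 0.5 = 8.49
  [11.5→12]: (16.72+16.21)/2 × 0.5 = 8.2325
  [12→12.5]: (16.21+15.70)/2 × 0.5 = 7.9775
  Sum = 210.63 mg/L·hr
k_e = ln2 / t½ = 0.693147 / 10.4 = 0.0666 hr^-1
Extrapolated tail: C_last / k_e = 15.70 / 0.0666 = 235.736
AUC_0→∞ = 210.63 + 235.736 = 446.366 mg/L·hr

AUC = 446 mg/L·hr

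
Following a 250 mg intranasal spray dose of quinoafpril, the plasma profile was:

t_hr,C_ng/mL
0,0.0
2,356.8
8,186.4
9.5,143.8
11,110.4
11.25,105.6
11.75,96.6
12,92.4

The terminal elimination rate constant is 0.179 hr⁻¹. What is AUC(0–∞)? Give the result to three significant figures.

Trapezoidal AUC_0→12:
  [0→2]: (0.0+356.8)/2 × 2 = 356.8
  [2→8]: (356.8+186.4)/2 × 6 = 1629.6
  [8→9.5]: (186.4+143.8)/2 × 1.5 = 247.65
  [9.5→11]: (143.8+110.4)/2 × 1.5 = 190.65
  [11→11.25]: (110.4+105.6)/2 × 0.25 = 27.0
  [11.25→11.75]: (105.6+96.6)/2 × 0.5 = 50.55
  [11.75→12]: (96.6+92.4)/2 × 0.25 = 23.625
  Sum = 2525.875 ng/mL·hr
Extrapolated tail: C_last / k_e = 92.4 / 0.179 = 516.201
AUC_0→∞ = 2525.875 + 516.201 = 3042.076 ng/mL·hr

AUC = 3040 ng/mL·hr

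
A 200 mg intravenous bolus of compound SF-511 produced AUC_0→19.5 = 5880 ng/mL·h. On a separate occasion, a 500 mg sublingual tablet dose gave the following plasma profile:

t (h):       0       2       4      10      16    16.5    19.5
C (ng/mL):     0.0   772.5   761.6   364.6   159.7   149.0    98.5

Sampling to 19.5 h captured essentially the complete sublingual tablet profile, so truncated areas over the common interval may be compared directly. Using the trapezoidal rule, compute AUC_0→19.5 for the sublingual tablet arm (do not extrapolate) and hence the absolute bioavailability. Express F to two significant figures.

F = 0.52

Trapezoidal AUC_0→19.5 (sublingual tablet):
  [0→2]: (0.0+772.5)/2 × 2 = 772.5
  [2→4]: (772.5+761.6)/2 × 2 = 1534.1
  [4→10]: (761.6+364.6)/2 × 6 = 3378.6
  [10→16]: (364.6+159.7)/2 × 6 = 1572.9
  [16→16.5]: (159.7+149.0)/2 × 0.5 = 77.175
  [16.5→19.5]: (149.0+98.5)/2 × 3 = 371.25
  Sum = 7706.525 ng/mL·h
F = (AUC_ev/D_ev)/(AUC_iv/D_iv) = (7706.525/500)/(5880/200) = 15.41305/29.4 = 0.5243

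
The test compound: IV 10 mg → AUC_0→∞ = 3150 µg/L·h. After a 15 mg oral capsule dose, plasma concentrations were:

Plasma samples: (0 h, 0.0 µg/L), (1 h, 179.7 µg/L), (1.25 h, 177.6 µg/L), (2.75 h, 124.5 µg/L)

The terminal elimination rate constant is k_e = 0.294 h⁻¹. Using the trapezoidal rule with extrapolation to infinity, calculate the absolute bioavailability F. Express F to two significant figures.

Trapezoidal AUC_0→2.75 (oral capsule):
  [0→1]: (0.0+179.7)/2 × 1 = 89.85
  [1→1.25]: (179.7+177.6)/2 × 0.25 = 44.6625
  [1.25→2.75]: (177.6+124.5)/2 × 1.5 = 226.575
  Sum = 361.0875 µg/L·h
Tail: C_last/k_e = 124.5/0.294 = 423.469
AUC_0→∞ (oral capsule) = 361.0875 + 423.469 = 784.5565 µg/L·h
F = (AUC_ev/D_ev)/(AUC_iv/D_iv) = (784.5565/15)/(3150/10) = 52.3038/315 = 0.1660

F = 0.17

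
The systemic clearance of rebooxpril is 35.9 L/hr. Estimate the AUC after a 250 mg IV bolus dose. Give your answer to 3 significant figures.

AUC_0→∞ = Dose_iv / CL
        = 250 / 35.9 = 6.96379 mg/L·hr

AUC = 6.96 mg/L·hr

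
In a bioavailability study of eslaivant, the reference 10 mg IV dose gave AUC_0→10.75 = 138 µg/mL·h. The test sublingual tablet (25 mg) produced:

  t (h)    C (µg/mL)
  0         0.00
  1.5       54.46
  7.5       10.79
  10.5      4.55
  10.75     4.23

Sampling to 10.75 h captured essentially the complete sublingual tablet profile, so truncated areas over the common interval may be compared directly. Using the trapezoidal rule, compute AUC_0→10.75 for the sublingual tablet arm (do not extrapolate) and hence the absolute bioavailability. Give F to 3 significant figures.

Trapezoidal AUC_0→10.75 (sublingual tablet):
  [0→1.5]: (0.00+54.46)/2 × 1.5 = 40.845
  [1.5→7.5]: (54.46+10.79)/2 × 6 = 195.75
  [7.5→10.5]: (10.79+4.55)/2 × 3 = 23.01
  [10.5→10.75]: (4.55+4.23)/2 × 0.25 = 1.0975
  Sum = 260.7025 µg/mL·h
F = (AUC_ev/D_ev)/(AUC_iv/D_iv) = (260.7025/25)/(138/10) = 10.4281/13.8 = 0.7557

F = 0.756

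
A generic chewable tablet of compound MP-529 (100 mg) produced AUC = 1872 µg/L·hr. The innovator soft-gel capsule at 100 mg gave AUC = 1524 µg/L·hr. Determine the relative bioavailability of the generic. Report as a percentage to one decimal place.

F_rel = 122.8%

F_rel = (AUC_test/D_test) / (AUC_ref/D_ref)
      = (1872/100) / (1524/100)
      = 18.72 / 15.24 = 1.2283 = 122.83%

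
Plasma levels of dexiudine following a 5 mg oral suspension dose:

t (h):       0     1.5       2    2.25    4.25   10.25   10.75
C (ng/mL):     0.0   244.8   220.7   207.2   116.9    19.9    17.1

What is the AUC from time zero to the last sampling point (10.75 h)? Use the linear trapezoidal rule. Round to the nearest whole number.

Trapezoidal AUC_0→10.75:
  [0→1.5]: (0.0+244.8)/2 × 1.5 = 183.6
  [1.5→2]: (244.8+220.7)/2 × 0.5 = 116.375
  [2→2.25]: (220.7+207.2)/2 × 0.25 = 53.4875
  [2.25→4.25]: (207.2+116.9)/2 × 2 = 324.1
  [4.25→10.25]: (116.9+19.9)/2 × 6 = 410.4
  [10.25→10.75]: (19.9+17.1)/2 × 0.5 = 9.25
  Sum = 1097.2125 ng/mL·h

AUC = 1097 ng/mL·h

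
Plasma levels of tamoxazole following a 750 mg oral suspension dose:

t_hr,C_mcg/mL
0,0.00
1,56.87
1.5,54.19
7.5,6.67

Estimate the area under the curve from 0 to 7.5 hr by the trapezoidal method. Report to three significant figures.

AUC = 239 mcg/mL·hr

Trapezoidal AUC_0→7.5:
  [0→1]: (0.00+56.87)/2 × 1 = 28.435
  [1→1.5]: (56.87+54.19)/2 × 0.5 = 27.765
  [1.5→7.5]: (54.19+6.67)/2 × 6 = 182.58
  Sum = 238.78 mcg/mL·hr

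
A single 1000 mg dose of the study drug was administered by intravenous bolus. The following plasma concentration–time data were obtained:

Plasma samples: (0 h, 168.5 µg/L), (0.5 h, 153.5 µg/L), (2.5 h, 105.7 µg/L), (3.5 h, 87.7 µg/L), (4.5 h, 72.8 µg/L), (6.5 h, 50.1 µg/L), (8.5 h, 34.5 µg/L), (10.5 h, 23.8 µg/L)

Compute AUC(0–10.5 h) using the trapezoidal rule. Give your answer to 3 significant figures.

AUC = 782 µg/L·h

Trapezoidal AUC_0→10.5:
  [0→0.5]: (168.5+153.5)/2 × 0.5 = 80.5
  [0.5→2.5]: (153.5+105.7)/2 × 2 = 259.2
  [2.5→3.5]: (105.7+87.7)/2 × 1 = 96.7
  [3.5→4.5]: (87.7+72.8)/2 × 1 = 80.25
  [4.5→6.5]: (72.8+50.1)/2 × 2 = 122.9
  [6.5→8.5]: (50.1+34.5)/2 × 2 = 84.6
  [8.5→10.5]: (34.5+23.8)/2 × 2 = 58.3
  Sum = 782.45 µg/L·h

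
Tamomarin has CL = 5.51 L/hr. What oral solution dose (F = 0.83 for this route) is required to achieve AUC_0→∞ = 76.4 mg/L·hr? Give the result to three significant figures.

Dose = 507 mg

Dose = CL × AUC_0→∞ / F
     = 5.51 × 76.4 / 0.83 = 507.186 mg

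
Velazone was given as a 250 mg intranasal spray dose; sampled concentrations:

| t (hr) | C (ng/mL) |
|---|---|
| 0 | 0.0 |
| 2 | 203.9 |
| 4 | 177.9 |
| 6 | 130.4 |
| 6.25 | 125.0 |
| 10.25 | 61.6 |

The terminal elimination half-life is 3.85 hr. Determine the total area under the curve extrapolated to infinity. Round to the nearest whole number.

AUC = 1641 ng/mL·hr

Trapezoidal AUC_0→10.25:
  [0→2]: (0.0+203.9)/2 × 2 = 203.9
  [2→4]: (203.9+177.9)/2 × 2 = 381.8
  [4→6]: (177.9+130.4)/2 × 2 = 308.3
  [6→6.25]: (130.4+125.0)/2 × 0.25 = 31.925
  [6.25→10.25]: (125.0+61.6)/2 × 4 = 373.2
  Sum = 1299.125 ng/mL·hr
k_e = ln2 / t½ = 0.693147 / 3.85 = 0.1800 hr^-1
Extrapolated tail: C_last / k_e = 61.6 / 0.18 = 342.222
AUC_0→∞ = 1299.125 + 342.222 = 1641.347 ng/mL·hr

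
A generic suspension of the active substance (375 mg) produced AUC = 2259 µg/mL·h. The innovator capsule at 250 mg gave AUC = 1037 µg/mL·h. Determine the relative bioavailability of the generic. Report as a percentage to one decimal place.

F_rel = 145.2%

F_rel = (AUC_test/D_test) / (AUC_ref/D_ref)
      = (2259/375) / (1037/250)
      = 6.024 / 4.148 = 1.4523 = 145.23%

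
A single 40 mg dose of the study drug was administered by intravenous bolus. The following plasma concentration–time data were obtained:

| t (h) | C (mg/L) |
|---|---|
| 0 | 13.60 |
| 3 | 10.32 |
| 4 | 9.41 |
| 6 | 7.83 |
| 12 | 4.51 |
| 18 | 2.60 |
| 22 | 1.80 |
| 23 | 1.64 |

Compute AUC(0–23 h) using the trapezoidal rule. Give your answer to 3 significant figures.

AUC = 132 mg/L·h

Trapezoidal AUC_0→23:
  [0→3]: (13.60+10.32)/2 × 3 = 35.88
  [3→4]: (10.32+9.41)/2 × 1 = 9.865
  [4→6]: (9.41+7.83)/2 × 2 = 17.24
  [6→12]: (7.83+4.51)/2 × 6 = 37.02
  [12→18]: (4.51+2.60)/2 × 6 = 21.33
  [18→22]: (2.60+1.80)/2 × 4 = 8.8
  [22→23]: (1.80+1.64)/2 × 1 = 1.72
  Sum = 131.855 mg/L·h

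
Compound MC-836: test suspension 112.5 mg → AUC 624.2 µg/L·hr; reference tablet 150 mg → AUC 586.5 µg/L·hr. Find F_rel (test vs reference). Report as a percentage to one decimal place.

F_rel = (AUC_test/D_test) / (AUC_ref/D_ref)
      = (624.2/112.5) / (586.5/150)
      = 5.54844 / 3.91 = 1.4190 = 141.90%

F_rel = 141.9%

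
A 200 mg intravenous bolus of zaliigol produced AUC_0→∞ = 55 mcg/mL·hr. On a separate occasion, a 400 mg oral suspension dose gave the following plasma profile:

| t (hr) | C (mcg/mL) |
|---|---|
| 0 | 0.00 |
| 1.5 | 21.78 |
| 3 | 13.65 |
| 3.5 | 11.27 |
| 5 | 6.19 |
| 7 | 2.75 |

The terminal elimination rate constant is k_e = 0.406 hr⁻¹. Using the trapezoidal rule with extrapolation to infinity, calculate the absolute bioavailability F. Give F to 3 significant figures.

Trapezoidal AUC_0→7 (oral suspension):
  [0→1.5]: (0.00+21.78)/2 × 1.5 = 16.335
  [1.5→3]: (21.78+13.65)/2 × 1.5 = 26.5725
  [3→3.5]: (13.65+11.27)/2 × 0.5 = 6.23
  [3.5→5]: (11.27+6.19)/2 × 1.5 = 13.095
  [5→7]: (6.19+2.75)/2 × 2 = 8.94
  Sum = 71.1725 mcg/mL·hr
Tail: C_last/k_e = 2.75/0.406 = 6.773
AUC_0→∞ (oral suspension) = 71.1725 + 6.773 = 77.9455 mcg/mL·hr
F = (AUC_ev/D_ev)/(AUC_iv/D_iv) = (77.9455/400)/(55/200) = 0.19486375/0.275 = 0.7086

F = 0.709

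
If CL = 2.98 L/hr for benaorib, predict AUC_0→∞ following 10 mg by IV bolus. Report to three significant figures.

AUC = 3.36 mg/L·hr

AUC_0→∞ = Dose_iv / CL
        = 10 / 2.98 = 3.3557 mg/L·hr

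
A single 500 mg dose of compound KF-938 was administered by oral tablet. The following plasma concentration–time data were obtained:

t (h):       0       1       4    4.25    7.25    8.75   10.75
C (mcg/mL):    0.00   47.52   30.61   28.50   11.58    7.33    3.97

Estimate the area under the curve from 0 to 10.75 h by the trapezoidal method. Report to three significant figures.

Trapezoidal AUC_0→10.75:
  [0→1]: (0.00+47.52)/2 × 1 = 23.76
  [1→4]: (47.52+30.61)/2 × 3 = 117.195
  [4→4.25]: (30.61+28.50)/2 × 0.25 = 7.38875
  [4.25→7.25]: (28.50+11.58)/2 × 3 = 60.12
  [7.25→8.75]: (11.58+7.33)/2 × 1.5 = 14.1825
  [8.75→10.75]: (7.33+3.97)/2 × 2 = 11.3
  Sum = 233.94625 mcg/mL·h

AUC = 234 mcg/mL·h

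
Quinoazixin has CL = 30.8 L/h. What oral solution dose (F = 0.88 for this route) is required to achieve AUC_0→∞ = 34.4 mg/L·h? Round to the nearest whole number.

Dose = CL × AUC_0→∞ / F
     = 30.8 × 34.4 / 0.88 = 1204 mg

Dose = 1204 mg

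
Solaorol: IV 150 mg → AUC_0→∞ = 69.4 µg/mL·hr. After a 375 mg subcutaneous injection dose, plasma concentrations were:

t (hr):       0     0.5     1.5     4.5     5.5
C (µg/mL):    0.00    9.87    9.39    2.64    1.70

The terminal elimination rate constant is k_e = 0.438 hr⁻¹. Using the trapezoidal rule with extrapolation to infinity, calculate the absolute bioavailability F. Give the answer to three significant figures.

Trapezoidal AUC_0→5.5 (subcutaneous injection):
  [0→0.5]: (0.00+9.87)/2 × 0.5 = 2.4675
  [0.5→1.5]: (9.87+9.39)/2 × 1 = 9.63
  [1.5→4.5]: (9.39+2.64)/2 × 3 = 18.045
  [4.5→5.5]: (2.64+1.70)/2 × 1 = 2.17
  Sum = 32.3125 µg/mL·hr
Tail: C_last/k_e = 1.70/0.438 = 3.881
AUC_0→∞ (subcutaneous injection) = 32.3125 + 3.881 = 36.1935 µg/mL·hr
F = (AUC_ev/D_ev)/(AUC_iv/D_iv) = (36.1935/375)/(69.4/150) = 0.096516/0.462667 = 0.2086

F = 0.209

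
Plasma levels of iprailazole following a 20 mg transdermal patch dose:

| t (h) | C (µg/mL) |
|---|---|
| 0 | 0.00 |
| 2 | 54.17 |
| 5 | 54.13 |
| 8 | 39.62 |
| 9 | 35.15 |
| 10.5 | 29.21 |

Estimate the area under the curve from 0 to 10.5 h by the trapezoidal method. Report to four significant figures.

Trapezoidal AUC_0→10.5:
  [0→2]: (0.00+54.17)/2 × 2 = 54.17
  [2→5]: (54.17+54.13)/2 × 3 = 162.45
  [5→8]: (54.13+39.62)/2 × 3 = 140.625
  [8→9]: (39.62+35.15)/2 × 1 = 37.385
  [9→10.5]: (35.15+29.21)/2 × 1.5 = 48.27
  Sum = 442.9 µg/mL·h

AUC = 442.9 µg/mL·h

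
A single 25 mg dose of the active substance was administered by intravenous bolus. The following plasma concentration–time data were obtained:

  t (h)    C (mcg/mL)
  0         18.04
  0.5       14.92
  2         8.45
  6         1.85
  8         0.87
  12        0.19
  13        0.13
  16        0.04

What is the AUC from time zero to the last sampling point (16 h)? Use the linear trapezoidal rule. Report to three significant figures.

Trapezoidal AUC_0→16:
  [0→0.5]: (18.04+14.92)/2 × 0.5 = 8.24
  [0.5→2]: (14.92+8.45)/2 × 1.5 = 17.5275
  [2→6]: (8.45+1.85)/2 × 4 = 20.6
  [6→8]: (1.85+0.87)/2 × 2 = 2.72
  [8→12]: (0.87+0.19)/2 × 4 = 2.12
  [12→13]: (0.19+0.13)/2 × 1 = 0.16
  [13→16]: (0.13+0.04)/2 × 3 = 0.255
  Sum = 51.6225 mcg/mL·h

AUC = 51.6 mcg/mL·h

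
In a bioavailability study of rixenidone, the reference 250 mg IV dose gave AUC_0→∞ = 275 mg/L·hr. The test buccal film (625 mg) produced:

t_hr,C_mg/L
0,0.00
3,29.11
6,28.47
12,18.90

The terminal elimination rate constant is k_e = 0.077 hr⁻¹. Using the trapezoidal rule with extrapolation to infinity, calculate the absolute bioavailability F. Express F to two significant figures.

Trapezoidal AUC_0→12 (buccal film):
  [0→3]: (0.00+29.11)/2 × 3 = 43.665
  [3→6]: (29.11+28.47)/2 × 3 = 86.37
  [6→12]: (28.47+18.90)/2 × 6 = 142.11
  Sum = 272.145 mg/L·hr
Tail: C_last/k_e = 18.90/0.077 = 245.455
AUC_0→∞ (buccal film) = 272.145 + 245.455 = 517.6 mg/L·hr
F = (AUC_ev/D_ev)/(AUC_iv/D_iv) = (517.6/625)/(275/250) = 0.82816/1.1 = 0.7529

F = 0.75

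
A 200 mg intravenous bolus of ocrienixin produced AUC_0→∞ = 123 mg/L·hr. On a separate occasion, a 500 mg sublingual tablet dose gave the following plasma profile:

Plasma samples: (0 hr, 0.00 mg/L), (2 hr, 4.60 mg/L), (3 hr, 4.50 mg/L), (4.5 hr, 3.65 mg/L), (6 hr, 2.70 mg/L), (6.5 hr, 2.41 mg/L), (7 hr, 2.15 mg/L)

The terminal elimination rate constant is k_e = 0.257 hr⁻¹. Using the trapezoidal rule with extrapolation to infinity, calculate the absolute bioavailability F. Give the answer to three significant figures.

F = 0.100

Trapezoidal AUC_0→7 (sublingual tablet):
  [0→2]: (0.00+4.60)/2 × 2 = 4.6
  [2→3]: (4.60+4.50)/2 × 1 = 4.55
  [3→4.5]: (4.50+3.65)/2 × 1.5 = 6.1125
  [4.5→6]: (3.65+2.70)/2 × 1.5 = 4.7625
  [6→6.5]: (2.70+2.41)/2 × 0.5 = 1.2775
  [6.5→7]: (2.41+2.15)/2 × 0.5 = 1.14
  Sum = 22.4425 mg/L·hr
Tail: C_last/k_e = 2.15/0.257 = 8.366
AUC_0→∞ (sublingual tablet) = 22.4425 + 8.366 = 30.8085 mg/L·hr
F = (AUC_ev/D_ev)/(AUC_iv/D_iv) = (30.8085/500)/(123/200) = 0.061617/0.615 = 0.1002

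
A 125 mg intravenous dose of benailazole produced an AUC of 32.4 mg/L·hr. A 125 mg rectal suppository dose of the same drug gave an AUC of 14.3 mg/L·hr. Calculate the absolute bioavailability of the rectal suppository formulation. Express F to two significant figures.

F = 0.44

F = (AUC_ev / D_ev) / (AUC_iv / D_iv)
  = (14.3/125) / (32.4/125)
  = 0.1144 / 0.2592 = 0.4414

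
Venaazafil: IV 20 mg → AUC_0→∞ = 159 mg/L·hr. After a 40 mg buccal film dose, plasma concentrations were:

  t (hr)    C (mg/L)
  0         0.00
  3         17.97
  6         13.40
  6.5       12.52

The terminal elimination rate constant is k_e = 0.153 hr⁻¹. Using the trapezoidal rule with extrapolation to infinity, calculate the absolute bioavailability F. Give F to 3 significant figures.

F = 0.510

Trapezoidal AUC_0→6.5 (buccal film):
  [0→3]: (0.00+17.97)/2 × 3 = 26.955
  [3→6]: (17.97+13.40)/2 × 3 = 47.055
  [6→6.5]: (13.40+12.52)/2 × 0.5 = 6.48
  Sum = 80.49 mg/L·hr
Tail: C_last/k_e = 12.52/0.153 = 81.830
AUC_0→∞ (buccal film) = 80.49 + 81.830 = 162.32 mg/L·hr
F = (AUC_ev/D_ev)/(AUC_iv/D_iv) = (162.32/40)/(159/20) = 4.058/7.95 = 0.5104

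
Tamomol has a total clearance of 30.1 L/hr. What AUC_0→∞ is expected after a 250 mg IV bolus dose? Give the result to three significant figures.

AUC_0→∞ = Dose_iv / CL
        = 250 / 30.1 = 8.30565 mg/L·hr

AUC = 8.31 mg/L·hr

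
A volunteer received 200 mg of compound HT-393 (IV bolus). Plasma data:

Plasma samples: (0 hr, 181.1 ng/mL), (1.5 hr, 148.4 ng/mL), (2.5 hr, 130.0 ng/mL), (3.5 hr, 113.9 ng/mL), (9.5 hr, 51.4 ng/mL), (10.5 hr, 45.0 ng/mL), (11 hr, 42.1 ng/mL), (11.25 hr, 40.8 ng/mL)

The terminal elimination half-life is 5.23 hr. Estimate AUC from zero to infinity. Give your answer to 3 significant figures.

Trapezoidal AUC_0→11.25:
  [0→1.5]: (181.1+148.4)/2 × 1.5 = 247.125
  [1.5→2.5]: (148.4+130.0)/2 × 1 = 139.2
  [2.5→3.5]: (130.0+113.9)/2 × 1 = 121.95
  [3.5→9.5]: (113.9+51.4)/2 × 6 = 495.9
  [9.5→10.5]: (51.4+45.0)/2 × 1 = 48.2
  [10.5→11]: (45.0+42.1)/2 × 0.5 = 21.775
  [11→11.25]: (42.1+40.8)/2 × 0.25 = 10.3625
  Sum = 1084.5125 ng/mL·hr
k_e = ln2 / t½ = 0.693147 / 5.23 = 0.1325 hr^-1
Extrapolated tail: C_last / k_e = 40.8 / 0.1325 = 307.925
AUC_0→∞ = 1084.5125 + 307.925 = 1392.4375 ng/mL·hr

AUC = 1390 ng/mL·hr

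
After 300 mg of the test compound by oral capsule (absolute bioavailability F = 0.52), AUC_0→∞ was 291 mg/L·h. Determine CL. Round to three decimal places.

CL = F × Dose / AUC_0→∞
   = 0.52 × 300 / 291 = 0.536082 L/h

CL = 0.536 L/h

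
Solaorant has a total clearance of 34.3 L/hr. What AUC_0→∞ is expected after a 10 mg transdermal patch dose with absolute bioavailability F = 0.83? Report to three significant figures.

AUC = 0.242 mg/L·hr

AUC_0→∞ = F × Dose / CL
        = 0.83 × 10 / 34.3 = 0.241983 mg/L·hr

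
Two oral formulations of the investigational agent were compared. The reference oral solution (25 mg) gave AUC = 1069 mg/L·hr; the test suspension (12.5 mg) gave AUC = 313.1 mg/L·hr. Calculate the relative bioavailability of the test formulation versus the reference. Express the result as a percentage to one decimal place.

F_rel = (AUC_test/D_test) / (AUC_ref/D_ref)
      = (313.1/12.5) / (1069/25)
      = 25.048 / 42.76 = 0.5858 = 58.58%

F_rel = 58.6%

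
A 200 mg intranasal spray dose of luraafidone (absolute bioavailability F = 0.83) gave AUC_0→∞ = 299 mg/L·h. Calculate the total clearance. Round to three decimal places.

CL = F × Dose / AUC_0→∞
   = 0.83 × 200 / 299 = 0.555184 L/h

CL = 0.555 L/h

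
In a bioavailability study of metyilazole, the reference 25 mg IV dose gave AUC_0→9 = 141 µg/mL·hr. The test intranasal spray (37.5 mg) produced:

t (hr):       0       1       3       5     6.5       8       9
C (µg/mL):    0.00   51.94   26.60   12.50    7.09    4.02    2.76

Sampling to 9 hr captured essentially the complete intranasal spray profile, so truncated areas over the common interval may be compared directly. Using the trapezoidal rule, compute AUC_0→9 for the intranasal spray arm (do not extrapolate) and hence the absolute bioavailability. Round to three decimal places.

F = 0.804

Trapezoidal AUC_0→9 (intranasal spray):
  [0→1]: (0.00+51.94)/2 × 1 = 25.97
  [1→3]: (51.94+26.60)/2 × 2 = 78.54
  [3→5]: (26.60+12.50)/2 × 2 = 39.1
  [5→6.5]: (12.50+7.09)/2 × 1.5 = 14.6925
  [6.5→8]: (7.09+4.02)/2 × 1.5 = 8.3325
  [8→9]: (4.02+2.76)/2 × 1 = 3.39
  Sum = 170.025 µg/mL·hr
F = (AUC_ev/D_ev)/(AUC_iv/D_iv) = (170.025/37.5)/(141/25) = 4.534/5.64 = 0.8039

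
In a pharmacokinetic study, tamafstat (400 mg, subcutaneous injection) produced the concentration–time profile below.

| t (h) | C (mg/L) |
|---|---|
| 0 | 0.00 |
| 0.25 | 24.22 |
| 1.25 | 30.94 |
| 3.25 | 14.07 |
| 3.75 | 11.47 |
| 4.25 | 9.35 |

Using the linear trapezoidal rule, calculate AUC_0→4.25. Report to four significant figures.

Trapezoidal AUC_0→4.25:
  [0→0.25]: (0.00+24.22)/2 × 0.25 = 3.0275
  [0.25→1.25]: (24.22+30.94)/2 × 1 = 27.58
  [1.25→3.25]: (30.94+14.07)/2 × 2 = 45.01
  [3.25→3.75]: (14.07+11.47)/2 × 0.5 = 6.385
  [3.75→4.25]: (11.47+9.35)/2 × 0.5 = 5.205
  Sum = 87.2075 mg/L·h

AUC = 87.21 mg/L·h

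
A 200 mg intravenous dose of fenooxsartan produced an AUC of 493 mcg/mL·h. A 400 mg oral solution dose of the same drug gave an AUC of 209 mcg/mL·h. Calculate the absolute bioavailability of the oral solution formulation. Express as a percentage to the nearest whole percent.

F = 21%

F = (AUC_ev / D_ev) / (AUC_iv / D_iv)
  = (209/400) / (493/200)
  = 0.5225 / 2.465 = 0.2120
  = 21.20%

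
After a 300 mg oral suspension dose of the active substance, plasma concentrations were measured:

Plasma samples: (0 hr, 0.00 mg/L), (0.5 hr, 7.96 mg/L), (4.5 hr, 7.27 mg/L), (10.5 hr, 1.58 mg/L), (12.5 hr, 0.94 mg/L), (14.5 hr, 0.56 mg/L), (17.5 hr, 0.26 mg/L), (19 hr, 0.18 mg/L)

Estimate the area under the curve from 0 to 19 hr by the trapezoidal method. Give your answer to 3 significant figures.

AUC = 64.6 mg/L·hr

Trapezoidal AUC_0→19:
  [0→0.5]: (0.00+7.96)/2 × 0.5 = 1.99
  [0.5→4.5]: (7.96+7.27)/2 × 4 = 30.46
  [4.5→10.5]: (7.27+1.58)/2 × 6 = 26.55
  [10.5→12.5]: (1.58+0.94)/2 × 2 = 2.52
  [12.5→14.5]: (0.94+0.56)/2 × 2 = 1.5
  [14.5→17.5]: (0.56+0.26)/2 × 3 = 1.23
  [17.5→19]: (0.26+0.18)/2 × 1.5 = 0.33
  Sum = 64.58 mg/L·hr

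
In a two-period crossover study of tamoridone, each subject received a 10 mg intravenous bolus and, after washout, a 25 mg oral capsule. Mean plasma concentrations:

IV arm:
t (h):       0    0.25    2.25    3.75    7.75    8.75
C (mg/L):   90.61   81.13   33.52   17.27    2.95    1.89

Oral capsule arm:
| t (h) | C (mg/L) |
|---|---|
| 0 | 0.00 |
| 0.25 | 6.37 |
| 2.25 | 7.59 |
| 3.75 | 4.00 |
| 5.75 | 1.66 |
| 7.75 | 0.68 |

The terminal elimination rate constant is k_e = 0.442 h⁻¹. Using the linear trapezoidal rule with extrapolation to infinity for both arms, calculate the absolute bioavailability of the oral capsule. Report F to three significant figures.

Trapezoidal AUC_0→8.75 (IV):
  [0→0.25]: (90.61+81.13)/2 × 0.25 = 21.4675
  [0.25→2.25]: (81.13+33.52)/2 × 2 = 114.65
  [2.25→3.75]: (33.52+17.27)/2 × 1.5 = 38.0925
  [3.75→7.75]: (17.27+2.95)/2 × 4 = 40.44
  [7.75→8.75]: (2.95+1.89)/2 × 1 = 2.42
  Sum = 217.07 mg/L·h
IV tail: 1.89/0.442 = 4.276; AUC_iv,0→∞ = 217.07 + 4.276 = 221.346 mg/L·h
Trapezoidal AUC_0→7.75 (oral capsule):
  [0→0.25]: (0.00+6.37)/2 × 0.25 = 0.79625
  [0.25→2.25]: (6.37+7.59)/2 × 2 = 13.96
  [2.25→3.75]: (7.59+4.00)/2 × 1.5 = 8.6925
  [3.75→5.75]: (4.00+1.66)/2 × 2 = 5.66
  [5.75→7.75]: (1.66+0.68)/2 × 2 = 2.34
  Sum = 31.44875 mg/L·h
oral capsule tail: 0.68/0.442 = 1.538; AUC_ev,0→∞ = 31.44875 + 1.538 = 32.98675 mg/L·h
F = (AUC_ev/D_ev)/(AUC_iv/D_iv) = (32.98675/25)/(221.346/10) = 1.31947/22.1346 = 0.0596

F = 0.0596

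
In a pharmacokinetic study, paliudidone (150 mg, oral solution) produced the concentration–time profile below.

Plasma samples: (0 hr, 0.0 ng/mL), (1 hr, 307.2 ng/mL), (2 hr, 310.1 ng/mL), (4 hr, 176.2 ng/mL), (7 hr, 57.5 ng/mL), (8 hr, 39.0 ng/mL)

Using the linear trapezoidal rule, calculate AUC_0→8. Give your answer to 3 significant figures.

AUC = 1350 ng/mL·hr

Trapezoidal AUC_0→8:
  [0→1]: (0.0+307.2)/2 × 1 = 153.6
  [1→2]: (307.2+310.1)/2 × 1 = 308.65
  [2→4]: (310.1+176.2)/2 × 2 = 486.3
  [4→7]: (176.2+57.5)/2 × 3 = 350.55
  [7→8]: (57.5+39.0)/2 × 1 = 48.25
  Sum = 1347.35 ng/mL·hr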